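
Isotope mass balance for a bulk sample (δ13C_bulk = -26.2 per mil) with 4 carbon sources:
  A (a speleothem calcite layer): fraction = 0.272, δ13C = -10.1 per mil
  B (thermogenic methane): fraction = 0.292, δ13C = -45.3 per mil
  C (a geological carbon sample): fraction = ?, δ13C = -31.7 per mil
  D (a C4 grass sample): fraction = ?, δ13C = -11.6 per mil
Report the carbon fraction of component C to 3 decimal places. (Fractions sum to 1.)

Let f_C and f_D be the unknown fractions; fractions sum to 1 so f_C + f_D = 0.436.
Mass balance: Σ fᵢ·δᵢ = δ_bulk ⇒ f_C·(-31.7) + f_D·(-11.6) = -26.2 − (-15.975) = -10.225
Substitute f_D = 0.436 − f_C:
f_C·(-31.7 − -11.6) = -10.225 − 0.436×(-11.6) = -5.168
f_C = -5.168 / -20.1 = 0.2571

0.257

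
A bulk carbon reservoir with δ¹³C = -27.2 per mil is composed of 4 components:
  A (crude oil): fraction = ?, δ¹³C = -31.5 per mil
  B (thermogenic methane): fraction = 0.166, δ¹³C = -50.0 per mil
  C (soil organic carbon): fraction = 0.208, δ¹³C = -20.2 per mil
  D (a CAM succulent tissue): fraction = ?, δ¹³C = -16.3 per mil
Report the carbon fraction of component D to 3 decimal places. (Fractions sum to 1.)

Let f_D and f_A be the unknown fractions; fractions sum to 1 so f_D + f_A = 0.626.
Mass balance: Σ fᵢ·δᵢ = δ_bulk ⇒ f_D·(-16.3) + f_A·(-31.5) = -27.2 − (-12.502) = -14.698
Substitute f_A = 0.626 − f_D:
f_D·(-16.3 − -31.5) = -14.698 − 0.626×(-31.5) = 5.021
f_D = 5.021 / 15.2 = 0.3303

0.330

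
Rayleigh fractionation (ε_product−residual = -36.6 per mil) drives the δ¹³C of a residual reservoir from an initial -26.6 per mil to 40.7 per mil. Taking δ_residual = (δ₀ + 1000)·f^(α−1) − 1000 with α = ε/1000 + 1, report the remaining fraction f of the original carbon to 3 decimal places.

α − 1 = ε/1000 = -0.0366
(δ_res + 1000)/(δ₀ + 1000) = (40.7 + 1000)/(-26.6 + 1000) = 1040.7/973.4 = 1.069139
f = 1.069139^(1/-0.0366) = exp(ln(1.069139)/-0.0366) = exp(0.06685/-0.0366)
f = exp(-1.8266) = 0.1610

0.161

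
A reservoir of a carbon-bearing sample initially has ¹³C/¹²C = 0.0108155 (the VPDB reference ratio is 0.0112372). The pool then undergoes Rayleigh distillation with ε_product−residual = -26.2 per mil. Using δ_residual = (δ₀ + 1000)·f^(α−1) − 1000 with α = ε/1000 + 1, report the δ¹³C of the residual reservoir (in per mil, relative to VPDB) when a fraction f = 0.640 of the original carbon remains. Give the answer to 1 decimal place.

δ₀ = (0.0108155/0.0112372 − 1)×1000 = (0.962473 − 1)×1000 = -37.527 per mil
α − 1 = ε/1000 = -0.0262
f^(α−1) = 0.640^(-0.0262) = 1.011761
δ_res = (-37.527 + 1000) × 1.011761 − 1000 = 973.793 − 1000 = -26.21 per mil

-26.2 per mil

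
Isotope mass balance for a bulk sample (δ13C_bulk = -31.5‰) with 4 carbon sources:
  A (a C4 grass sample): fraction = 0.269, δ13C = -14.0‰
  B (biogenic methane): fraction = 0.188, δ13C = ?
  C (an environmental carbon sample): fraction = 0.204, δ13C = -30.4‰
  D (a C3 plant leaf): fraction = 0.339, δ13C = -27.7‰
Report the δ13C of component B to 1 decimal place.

Isotope mass balance: δ_bulk = Σ fᵢ·δᵢ.
-31.5 = 0.269×(-14.0) + 0.188×δ_B + 0.204×(-30.4) + 0.339×(-27.7)
0.188·δ_B = -31.5 − (-19.358) = -12.142
δ_B = -12.142 / 0.188 = -64.59‰

-64.6‰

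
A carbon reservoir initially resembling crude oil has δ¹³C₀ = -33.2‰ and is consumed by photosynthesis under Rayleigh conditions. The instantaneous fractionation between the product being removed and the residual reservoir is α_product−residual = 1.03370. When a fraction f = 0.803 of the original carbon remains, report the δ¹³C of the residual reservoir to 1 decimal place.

Rayleigh residual: δ_res = (δ₀ + 1000)·f^(α−1) − 1000
α − 1 = 0.03370
f^(α−1) = 0.803^(0.03370) = 0.992633
δ_res = (-33.2 + 1000) × 0.992633 − 1000 = 959.678 − 1000 = -40.32‰

-40.3‰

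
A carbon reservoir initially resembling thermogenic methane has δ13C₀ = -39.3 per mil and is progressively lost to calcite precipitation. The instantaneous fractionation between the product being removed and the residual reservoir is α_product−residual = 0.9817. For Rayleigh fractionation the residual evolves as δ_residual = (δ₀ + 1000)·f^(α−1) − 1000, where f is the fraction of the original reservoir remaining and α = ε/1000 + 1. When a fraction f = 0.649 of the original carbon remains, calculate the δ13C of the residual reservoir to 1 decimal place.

Rayleigh residual: δ_res = (δ₀ + 1000)·f^(α−1) − 1000
α − 1 = -0.01830
f^(α−1) = 0.649^(-0.01830) = 1.007943
δ_res = (-39.3 + 1000) × 1.007943 − 1000 = 968.331 − 1000 = -31.67 per mil

-31.7 per mil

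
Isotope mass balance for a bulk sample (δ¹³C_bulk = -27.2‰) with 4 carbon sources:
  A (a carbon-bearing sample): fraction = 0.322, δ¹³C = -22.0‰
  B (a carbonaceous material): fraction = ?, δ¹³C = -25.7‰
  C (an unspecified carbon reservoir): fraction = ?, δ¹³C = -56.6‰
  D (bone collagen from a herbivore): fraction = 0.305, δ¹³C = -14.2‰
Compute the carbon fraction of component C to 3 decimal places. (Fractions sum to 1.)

Let f_C and f_B be the unknown fractions; fractions sum to 1 so f_C + f_B = 0.373.
Mass balance: Σ fᵢ·δᵢ = δ_bulk ⇒ f_C·(-56.6) + f_B·(-25.7) = -27.2 − (-11.415) = -15.785
Substitute f_B = 0.373 − f_C:
f_C·(-56.6 − -25.7) = -15.785 − 0.373×(-25.7) = -6.199
f_C = -6.199 / -30.9 = 0.2006

0.201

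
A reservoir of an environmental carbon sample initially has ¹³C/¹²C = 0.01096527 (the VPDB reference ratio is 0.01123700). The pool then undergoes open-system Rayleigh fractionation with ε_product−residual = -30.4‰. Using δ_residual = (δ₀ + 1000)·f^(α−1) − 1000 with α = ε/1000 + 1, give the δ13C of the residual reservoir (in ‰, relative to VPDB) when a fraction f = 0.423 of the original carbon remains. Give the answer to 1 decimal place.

1.7‰

δ₀ = (0.01096527/0.01123700 − 1)×1000 = (0.975818 − 1)×1000 = -24.182‰
α − 1 = ε/1000 = -0.0304
f^(α−1) = 0.423^(-0.0304) = 1.026501
δ_res = (-24.182 + 1000) × 1.026501 − 1000 = 1001.678 − 1000 = 1.68‰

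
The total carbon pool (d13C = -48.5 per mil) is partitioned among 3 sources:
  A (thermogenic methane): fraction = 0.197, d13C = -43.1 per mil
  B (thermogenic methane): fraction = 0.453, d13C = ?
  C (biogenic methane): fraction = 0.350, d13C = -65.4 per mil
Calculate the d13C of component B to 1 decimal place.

-37.8 per mil

Isotope mass balance: δ_bulk = Σ fᵢ·δᵢ.
-48.5 = 0.197×(-43.1) + 0.453×δ_B + 0.350×(-65.4)
0.453·δ_B = -48.5 − (-31.381) = -17.119
δ_B = -17.119 / 0.453 = -37.79 per mil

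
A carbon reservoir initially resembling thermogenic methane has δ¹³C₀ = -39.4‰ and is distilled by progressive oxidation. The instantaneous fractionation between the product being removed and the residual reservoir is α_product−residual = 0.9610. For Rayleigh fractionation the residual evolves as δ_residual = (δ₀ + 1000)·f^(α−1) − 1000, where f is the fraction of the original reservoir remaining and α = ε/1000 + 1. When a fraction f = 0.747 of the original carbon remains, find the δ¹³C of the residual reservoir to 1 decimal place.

-28.4‰

Rayleigh residual: δ_res = (δ₀ + 1000)·f^(α−1) − 1000
α − 1 = -0.03900
f^(α−1) = 0.747^(-0.03900) = 1.011441
δ_res = (-39.4 + 1000) × 1.011441 − 1000 = 971.590 − 1000 = -28.41‰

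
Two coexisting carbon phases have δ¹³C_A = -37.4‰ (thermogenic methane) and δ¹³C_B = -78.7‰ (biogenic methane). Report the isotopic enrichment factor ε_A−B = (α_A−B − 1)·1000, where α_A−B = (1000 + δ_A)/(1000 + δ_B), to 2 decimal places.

α_A−B = (1000 + -37.4) / (1000 + -78.7) = 962.6 / 921.3 = 1.044828
ε_A−B = (1.044828 − 1) × 1000 = 44.828‰
(The approximation ε ≈ δ_A − δ_B would give 41.3‰.)

44.83‰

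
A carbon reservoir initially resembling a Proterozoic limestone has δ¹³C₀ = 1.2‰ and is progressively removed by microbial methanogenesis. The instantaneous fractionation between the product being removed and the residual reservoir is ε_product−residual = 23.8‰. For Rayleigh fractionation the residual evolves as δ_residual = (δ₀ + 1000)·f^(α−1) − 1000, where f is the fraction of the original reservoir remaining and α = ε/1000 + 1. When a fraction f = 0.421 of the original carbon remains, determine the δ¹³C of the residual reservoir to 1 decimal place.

-19.2‰

Rayleigh residual: δ_res = (δ₀ + 1000)·f^(α−1) − 1000
α = ε/1000 + 1 = 1.02380, so α − 1 = 0.02380
f^(α−1) = 0.421^(0.02380) = 0.979621
δ_res = (1.2 + 1000) × 0.979621 − 1000 = 980.796 − 1000 = -19.20‰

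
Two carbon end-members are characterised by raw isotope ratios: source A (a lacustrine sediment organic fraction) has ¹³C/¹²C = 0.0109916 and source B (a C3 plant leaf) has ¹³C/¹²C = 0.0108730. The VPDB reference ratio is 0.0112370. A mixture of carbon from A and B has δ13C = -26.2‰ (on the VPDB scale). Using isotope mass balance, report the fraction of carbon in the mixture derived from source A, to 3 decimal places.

0.587

δ_A = (0.0109916/0.0112370 − 1)×1000 = (0.978161 − 1)×1000 = -21.839‰
δ_B = (0.0108730/0.0112370 − 1)×1000 = (0.967607 − 1)×1000 = -32.393‰
f_A = (δ_mix − δ_B)/(δ_A − δ_B) = (-26.2 − (-32.393))/(-21.839 − (-32.393))
f_A = 6.193 / 10.554 = 0.5868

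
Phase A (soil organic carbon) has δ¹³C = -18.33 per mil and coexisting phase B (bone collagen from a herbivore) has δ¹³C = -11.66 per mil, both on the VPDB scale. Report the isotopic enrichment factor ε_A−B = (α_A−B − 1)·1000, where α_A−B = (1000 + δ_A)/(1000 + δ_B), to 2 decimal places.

α_A−B = (1000 + -18.33) / (1000 + -11.66) = 981.67 / 988.34 = 0.993251
ε_A−B = (0.993251 − 1) × 1000 = -6.749 per mil
(The approximation ε ≈ δ_A − δ_B would give -6.67 per mil.)

-6.75 per mil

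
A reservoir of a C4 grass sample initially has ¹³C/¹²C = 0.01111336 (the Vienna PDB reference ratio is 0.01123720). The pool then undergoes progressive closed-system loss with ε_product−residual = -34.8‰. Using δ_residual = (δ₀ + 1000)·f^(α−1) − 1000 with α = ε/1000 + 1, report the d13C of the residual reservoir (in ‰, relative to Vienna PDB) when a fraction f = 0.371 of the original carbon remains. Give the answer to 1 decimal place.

23.7‰

δ₀ = (0.01111336/0.01123720 − 1)×1000 = (0.988979 − 1)×1000 = -11.021‰
α − 1 = ε/1000 = -0.0348
f^(α−1) = 0.371^(-0.0348) = 1.035108
δ_res = (-11.021 + 1000) × 1.035108 − 1000 = 1023.701 − 1000 = 23.70‰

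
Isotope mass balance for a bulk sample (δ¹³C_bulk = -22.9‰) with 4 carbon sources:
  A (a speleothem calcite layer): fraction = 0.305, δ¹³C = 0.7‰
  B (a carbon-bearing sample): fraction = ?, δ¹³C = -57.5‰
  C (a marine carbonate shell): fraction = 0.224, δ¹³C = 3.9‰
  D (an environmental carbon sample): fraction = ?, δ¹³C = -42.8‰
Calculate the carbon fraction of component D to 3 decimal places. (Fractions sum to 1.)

Let f_D and f_B be the unknown fractions; fractions sum to 1 so f_D + f_B = 0.471.
Mass balance: Σ fᵢ·δᵢ = δ_bulk ⇒ f_D·(-42.8) + f_B·(-57.5) = -22.9 − (1.087) = -23.987
Substitute f_B = 0.471 − f_D:
f_D·(-42.8 − -57.5) = -23.987 − 0.471×(-57.5) = 3.095
f_D = 3.095 / 14.7 = 0.2106

0.211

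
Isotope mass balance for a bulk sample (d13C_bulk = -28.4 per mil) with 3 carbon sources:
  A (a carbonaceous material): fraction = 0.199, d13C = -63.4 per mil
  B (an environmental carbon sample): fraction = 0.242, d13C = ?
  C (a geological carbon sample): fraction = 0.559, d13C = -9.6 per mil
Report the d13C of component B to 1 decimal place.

Isotope mass balance: δ_bulk = Σ fᵢ·δᵢ.
-28.4 = 0.199×(-63.4) + 0.242×δ_B + 0.559×(-9.6)
0.242·δ_B = -28.4 − (-17.983) = -10.417
δ_B = -10.417 / 0.242 = -43.05 per mil

-43.0 per mil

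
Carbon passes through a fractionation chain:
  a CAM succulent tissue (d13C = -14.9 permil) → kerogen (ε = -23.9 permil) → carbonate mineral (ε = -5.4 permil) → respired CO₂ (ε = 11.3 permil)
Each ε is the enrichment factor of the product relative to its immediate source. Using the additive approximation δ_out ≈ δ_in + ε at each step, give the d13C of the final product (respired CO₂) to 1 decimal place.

step 1: δ ≈ -14.9 + (-23.9) = -38.8 permil
step 2: δ ≈ -38.8 + (-5.4) = -44.2 permil
step 3: δ ≈ -44.2 + (11.3) = -32.9 permil

-32.9 permil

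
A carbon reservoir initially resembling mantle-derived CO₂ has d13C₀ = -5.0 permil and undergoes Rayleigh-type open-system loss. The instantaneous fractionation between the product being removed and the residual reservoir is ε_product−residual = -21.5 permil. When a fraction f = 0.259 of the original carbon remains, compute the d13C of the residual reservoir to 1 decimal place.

Rayleigh residual: δ_res = (δ₀ + 1000)·f^(α−1) − 1000
α = ε/1000 + 1 = 0.97850, so α − 1 = -0.02150
f^(α−1) = 0.259^(-0.02150) = 1.029471
δ_res = (-5.0 + 1000) × 1.029471 − 1000 = 1024.323 − 1000 = 24.32 permil

24.3 permil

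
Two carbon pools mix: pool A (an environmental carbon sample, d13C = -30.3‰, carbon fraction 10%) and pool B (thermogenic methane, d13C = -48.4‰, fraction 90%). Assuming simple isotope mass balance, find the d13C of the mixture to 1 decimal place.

δ_mix = f_A·δ_A + f_B·δ_B
δ_mix = 0.10 × (-30.3) + 0.90 × (-48.4)
δ_mix = -3.03 + -43.56 = -46.59‰

-46.6‰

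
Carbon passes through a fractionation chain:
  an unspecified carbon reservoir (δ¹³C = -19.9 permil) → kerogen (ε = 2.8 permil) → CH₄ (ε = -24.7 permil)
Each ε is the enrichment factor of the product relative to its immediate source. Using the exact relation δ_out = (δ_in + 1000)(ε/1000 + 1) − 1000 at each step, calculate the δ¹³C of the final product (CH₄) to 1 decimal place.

-41.4 permil

step 1: δ = (-19.90 + 1000)·(2.8/1000 + 1) − 1000 = -17.16 permil
step 2: δ = (-17.16 + 1000)·(-24.7/1000 + 1) − 1000 = -41.43 permil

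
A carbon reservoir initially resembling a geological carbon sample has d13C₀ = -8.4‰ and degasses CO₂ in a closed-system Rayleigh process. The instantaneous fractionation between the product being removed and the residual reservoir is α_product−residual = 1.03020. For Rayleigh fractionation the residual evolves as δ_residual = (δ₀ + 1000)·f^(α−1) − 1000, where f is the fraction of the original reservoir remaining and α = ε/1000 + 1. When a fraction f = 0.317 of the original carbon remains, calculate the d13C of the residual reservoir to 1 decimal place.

-42.2‰

Rayleigh residual: δ_res = (δ₀ + 1000)·f^(α−1) − 1000
α − 1 = 0.03020
f^(α−1) = 0.317^(0.03020) = 0.965900
δ_res = (-8.4 + 1000) × 0.965900 − 1000 = 957.786 − 1000 = -42.21‰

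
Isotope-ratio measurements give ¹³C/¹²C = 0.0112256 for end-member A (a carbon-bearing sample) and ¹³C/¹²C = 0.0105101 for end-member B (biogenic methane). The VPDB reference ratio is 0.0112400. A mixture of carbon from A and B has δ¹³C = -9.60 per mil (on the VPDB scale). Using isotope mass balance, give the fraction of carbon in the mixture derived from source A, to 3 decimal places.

δ_A = (0.0112256/0.0112400 − 1)×1000 = (0.998719 − 1)×1000 = -1.281 per mil
δ_B = (0.0105101/0.0112400 − 1)×1000 = (0.935062 − 1)×1000 = -64.938 per mil
f_A = (δ_mix − δ_B)/(δ_A − δ_B) = (-9.60 − (-64.938))/(-1.281 − (-64.938))
f_A = 55.338 / 63.657 = 0.8693

0.869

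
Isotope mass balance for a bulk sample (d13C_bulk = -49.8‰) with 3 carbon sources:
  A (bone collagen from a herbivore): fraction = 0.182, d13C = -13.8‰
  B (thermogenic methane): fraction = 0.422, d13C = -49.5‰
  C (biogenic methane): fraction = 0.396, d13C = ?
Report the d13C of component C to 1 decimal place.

-66.7‰

Isotope mass balance: δ_bulk = Σ fᵢ·δᵢ.
-49.8 = 0.182×(-13.8) + 0.422×(-49.5) + 0.396×δ_C
0.396·δ_C = -49.8 − (-23.401) = -26.399
δ_C = -26.399 / 0.396 = -66.67‰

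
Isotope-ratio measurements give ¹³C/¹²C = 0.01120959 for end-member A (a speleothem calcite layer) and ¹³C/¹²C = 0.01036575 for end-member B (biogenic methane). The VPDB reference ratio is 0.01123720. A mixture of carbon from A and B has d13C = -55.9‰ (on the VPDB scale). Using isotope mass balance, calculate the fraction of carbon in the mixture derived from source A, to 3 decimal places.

0.288

δ_A = (0.01120959/0.01123720 − 1)×1000 = (0.997543 − 1)×1000 = -2.457‰
δ_B = (0.01036575/0.01123720 − 1)×1000 = (0.922450 − 1)×1000 = -77.550‰
f_A = (δ_mix − δ_B)/(δ_A − δ_B) = (-55.9 − (-77.550))/(-2.457 − (-77.550))
f_A = 21.650 / 75.093 = 0.2883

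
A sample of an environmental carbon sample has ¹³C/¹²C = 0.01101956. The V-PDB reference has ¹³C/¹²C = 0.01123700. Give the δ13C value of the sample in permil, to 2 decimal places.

δ13C = (R_sample / R_standard − 1) × 1000
R_sample / R_standard = 0.01101956 / 0.01123700 = 0.980650
δ13C = (0.980650 − 1) × 1000 = -19.350 permil

-19.35 permil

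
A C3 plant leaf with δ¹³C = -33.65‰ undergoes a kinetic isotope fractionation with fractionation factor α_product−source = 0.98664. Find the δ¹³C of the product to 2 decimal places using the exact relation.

-46.56‰

δ_product = (δ_source + 1000)·α − 1000
δ_product = (-33.65 + 1000) × 0.98664 − 1000
δ_product = 953.440 − 1000 = -46.560‰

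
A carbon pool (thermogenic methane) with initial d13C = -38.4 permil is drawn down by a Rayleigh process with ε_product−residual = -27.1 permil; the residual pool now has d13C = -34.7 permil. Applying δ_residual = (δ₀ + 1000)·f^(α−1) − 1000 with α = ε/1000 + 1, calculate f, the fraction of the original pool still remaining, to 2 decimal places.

α − 1 = ε/1000 = -0.0271
(δ_res + 1000)/(δ₀ + 1000) = (-34.7 + 1000)/(-38.4 + 1000) = 965.3/961.6 = 1.003848
f = 1.003848^(1/-0.0271) = exp(ln(1.003848)/-0.0271) = exp(0.00384/-0.0271)
f = exp(-0.1417) = 0.8679

0.87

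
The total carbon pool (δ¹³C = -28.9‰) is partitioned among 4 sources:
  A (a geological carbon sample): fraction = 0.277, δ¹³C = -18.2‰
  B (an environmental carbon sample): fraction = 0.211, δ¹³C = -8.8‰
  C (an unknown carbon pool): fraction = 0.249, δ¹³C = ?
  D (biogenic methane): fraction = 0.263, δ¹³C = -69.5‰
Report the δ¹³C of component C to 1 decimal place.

-15.0‰

Isotope mass balance: δ_bulk = Σ fᵢ·δᵢ.
-28.9 = 0.277×(-18.2) + 0.211×(-8.8) + 0.249×δ_C + 0.263×(-69.5)
0.249·δ_C = -28.9 − (-25.177) = -3.723
δ_C = -3.723 / 0.249 = -14.95‰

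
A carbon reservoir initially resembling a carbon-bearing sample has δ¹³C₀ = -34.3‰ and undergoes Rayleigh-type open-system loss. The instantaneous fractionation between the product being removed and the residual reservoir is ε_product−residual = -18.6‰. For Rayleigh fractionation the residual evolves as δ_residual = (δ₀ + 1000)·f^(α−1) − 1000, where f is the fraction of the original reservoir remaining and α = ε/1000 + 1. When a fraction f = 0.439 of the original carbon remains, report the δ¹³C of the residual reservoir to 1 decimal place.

-19.4‰

Rayleigh residual: δ_res = (δ₀ + 1000)·f^(α−1) − 1000
α = ε/1000 + 1 = 0.98140, so α − 1 = -0.01860
f^(α−1) = 0.439^(-0.01860) = 1.015430
δ_res = (-34.3 + 1000) × 1.015430 − 1000 = 980.601 − 1000 = -19.40‰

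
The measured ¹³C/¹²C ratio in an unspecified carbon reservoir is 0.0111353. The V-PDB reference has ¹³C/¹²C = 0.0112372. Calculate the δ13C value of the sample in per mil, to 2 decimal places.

δ13C = (R_sample / R_standard − 1) × 1000
R_sample / R_standard = 0.0111353 / 0.0112372 = 0.990932
δ13C = (0.990932 − 1) × 1000 = -9.068 per mil

-9.07 per mil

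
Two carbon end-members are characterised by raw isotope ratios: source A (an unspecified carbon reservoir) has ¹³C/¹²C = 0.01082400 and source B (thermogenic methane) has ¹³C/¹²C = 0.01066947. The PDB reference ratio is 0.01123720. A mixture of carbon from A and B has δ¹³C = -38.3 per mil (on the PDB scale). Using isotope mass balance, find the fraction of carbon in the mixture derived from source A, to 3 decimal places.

0.889

δ_A = (0.01082400/0.01123720 − 1)×1000 = (0.963229 − 1)×1000 = -36.771 per mil
δ_B = (0.01066947/0.01123720 − 1)×1000 = (0.949478 − 1)×1000 = -50.522 per mil
f_A = (δ_mix − δ_B)/(δ_A − δ_B) = (-38.3 − (-50.522))/(-36.771 − (-50.522))
f_A = 12.222 / 13.752 = 0.8888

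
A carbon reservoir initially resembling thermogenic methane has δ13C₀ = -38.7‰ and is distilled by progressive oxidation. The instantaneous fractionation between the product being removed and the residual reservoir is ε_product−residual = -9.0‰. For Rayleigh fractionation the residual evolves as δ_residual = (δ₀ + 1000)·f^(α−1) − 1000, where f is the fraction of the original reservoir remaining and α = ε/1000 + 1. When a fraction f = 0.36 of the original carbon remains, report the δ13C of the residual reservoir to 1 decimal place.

Rayleigh residual: δ_res = (δ₀ + 1000)·f^(α−1) − 1000
α = ε/1000 + 1 = 0.99100, so α − 1 = -0.00900
f^(α−1) = 0.36^(-0.00900) = 1.009237
δ_res = (-38.7 + 1000) × 1.009237 − 1000 = 970.180 − 1000 = -29.82‰

-29.8‰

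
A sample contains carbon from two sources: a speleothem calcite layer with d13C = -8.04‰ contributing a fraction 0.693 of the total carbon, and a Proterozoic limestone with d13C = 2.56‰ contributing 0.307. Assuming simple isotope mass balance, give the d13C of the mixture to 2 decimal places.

δ_mix = f_A·δ_A + f_B·δ_B
δ_mix = 0.693 × (-8.04) + 0.307 × (2.56)
δ_mix = -5.572 + 0.786 = -4.786‰

-4.79‰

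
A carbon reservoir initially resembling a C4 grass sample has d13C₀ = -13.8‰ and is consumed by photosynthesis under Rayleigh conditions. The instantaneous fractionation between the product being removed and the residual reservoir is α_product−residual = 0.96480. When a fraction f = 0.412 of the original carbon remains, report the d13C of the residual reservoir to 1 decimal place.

17.5‰

Rayleigh residual: δ_res = (δ₀ + 1000)·f^(α−1) − 1000
α − 1 = -0.03520
f^(α−1) = 0.412^(-0.03520) = 1.031705
δ_res = (-13.8 + 1000) × 1.031705 − 1000 = 1017.468 − 1000 = 17.47‰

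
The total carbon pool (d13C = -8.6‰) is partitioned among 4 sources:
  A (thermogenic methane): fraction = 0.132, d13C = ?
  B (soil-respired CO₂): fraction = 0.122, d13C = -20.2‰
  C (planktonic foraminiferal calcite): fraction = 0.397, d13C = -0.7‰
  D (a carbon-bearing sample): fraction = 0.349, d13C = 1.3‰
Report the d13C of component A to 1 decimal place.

-47.8‰

Isotope mass balance: δ_bulk = Σ fᵢ·δᵢ.
-8.6 = 0.132×δ_A + 0.122×(-20.2) + 0.397×(-0.7) + 0.349×(1.3)
0.132·δ_A = -8.6 − (-2.289) = -6.311
δ_A = -6.311 / 0.132 = -47.81‰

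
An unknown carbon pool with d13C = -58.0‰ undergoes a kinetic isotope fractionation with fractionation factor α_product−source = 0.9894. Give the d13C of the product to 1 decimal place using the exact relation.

δ_product = (δ_source + 1000)·α − 1000
δ_product = (-58.0 + 1000) × 0.9894 − 1000
δ_product = 932.015 − 1000 = -67.99‰

-68.0‰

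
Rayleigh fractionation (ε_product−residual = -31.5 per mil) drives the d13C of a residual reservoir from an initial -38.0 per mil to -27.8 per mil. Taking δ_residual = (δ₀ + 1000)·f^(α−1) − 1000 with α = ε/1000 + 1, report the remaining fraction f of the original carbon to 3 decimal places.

α − 1 = ε/1000 = -0.0315
(δ_res + 1000)/(δ₀ + 1000) = (-27.8 + 1000)/(-38.0 + 1000) = 972.2/962.0 = 1.010603
f = 1.010603^(1/-0.0315) = exp(ln(1.010603)/-0.0315) = exp(0.01055/-0.0315)
f = exp(-0.3348) = 0.7155

0.715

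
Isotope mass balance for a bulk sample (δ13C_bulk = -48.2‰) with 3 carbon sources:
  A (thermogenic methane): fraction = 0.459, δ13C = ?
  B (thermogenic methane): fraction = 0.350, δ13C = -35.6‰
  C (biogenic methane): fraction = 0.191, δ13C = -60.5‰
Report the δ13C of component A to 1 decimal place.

Isotope mass balance: δ_bulk = Σ fᵢ·δᵢ.
-48.2 = 0.459×δ_A + 0.350×(-35.6) + 0.191×(-60.5)
0.459·δ_A = -48.2 − (-24.015) = -24.185
δ_A = -24.185 / 0.459 = -52.69‰

-52.7‰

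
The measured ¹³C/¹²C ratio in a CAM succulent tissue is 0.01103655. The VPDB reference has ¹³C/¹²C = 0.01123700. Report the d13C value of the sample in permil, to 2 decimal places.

-17.84 permil

d13C = (R_sample / R_standard − 1) × 1000
R_sample / R_standard = 0.01103655 / 0.01123700 = 0.982162
d13C = (0.982162 − 1) × 1000 = -17.838 permil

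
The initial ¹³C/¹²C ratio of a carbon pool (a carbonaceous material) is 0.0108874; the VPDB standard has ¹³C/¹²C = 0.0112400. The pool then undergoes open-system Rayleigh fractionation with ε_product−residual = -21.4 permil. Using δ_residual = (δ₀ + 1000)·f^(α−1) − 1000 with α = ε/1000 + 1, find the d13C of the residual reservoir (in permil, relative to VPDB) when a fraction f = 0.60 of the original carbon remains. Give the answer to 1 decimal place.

-20.7 permil

δ₀ = (0.0108874/0.0112400 − 1)×1000 = (0.968630 − 1)×1000 = -31.370 permil
α − 1 = ε/1000 = -0.0214
f^(α−1) = 0.60^(-0.0214) = 1.010992
δ_res = (-31.370 + 1000) × 1.010992 − 1000 = 979.277 − 1000 = -20.72 permil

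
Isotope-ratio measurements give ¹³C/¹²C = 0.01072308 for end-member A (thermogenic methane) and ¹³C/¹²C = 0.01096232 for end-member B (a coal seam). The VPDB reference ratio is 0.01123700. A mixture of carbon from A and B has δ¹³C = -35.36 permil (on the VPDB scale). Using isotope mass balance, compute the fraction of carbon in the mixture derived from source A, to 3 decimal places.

δ_A = (0.01072308/0.01123700 − 1)×1000 = (0.954265 − 1)×1000 = -45.735 permil
δ_B = (0.01096232/0.01123700 − 1)×1000 = (0.975556 − 1)×1000 = -24.444 permil
f_A = (δ_mix − δ_B)/(δ_A − δ_B) = (-35.36 − (-24.444))/(-45.735 − (-24.444))
f_A = -10.916 / -21.290 = 0.5127

0.513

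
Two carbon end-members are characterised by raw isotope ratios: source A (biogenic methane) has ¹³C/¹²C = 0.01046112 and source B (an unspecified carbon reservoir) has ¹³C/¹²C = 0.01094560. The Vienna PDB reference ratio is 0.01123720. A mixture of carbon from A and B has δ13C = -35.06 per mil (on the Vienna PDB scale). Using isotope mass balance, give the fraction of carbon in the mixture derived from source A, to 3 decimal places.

δ_A = (0.01046112/0.01123720 − 1)×1000 = (0.930937 − 1)×1000 = -69.063 per mil
δ_B = (0.01094560/0.01123720 − 1)×1000 = (0.974050 − 1)×1000 = -25.950 per mil
f_A = (δ_mix − δ_B)/(δ_A − δ_B) = (-35.06 − (-25.950))/(-69.063 − (-25.950))
f_A = -9.110 / -43.114 = 0.2113

0.211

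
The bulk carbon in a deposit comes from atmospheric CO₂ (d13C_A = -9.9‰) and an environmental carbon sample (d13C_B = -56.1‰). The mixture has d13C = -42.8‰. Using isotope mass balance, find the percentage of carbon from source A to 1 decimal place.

δ_mix = f_A·δ_A + (1 − f_A)·δ_B  ⇒  f_A = (δ_mix − δ_B)/(δ_A − δ_B)
f_A = (-42.8 − (-56.1)) / (-9.9 − (-56.1))
f_A = 13.3 / 46.2 = 0.2879

28.8%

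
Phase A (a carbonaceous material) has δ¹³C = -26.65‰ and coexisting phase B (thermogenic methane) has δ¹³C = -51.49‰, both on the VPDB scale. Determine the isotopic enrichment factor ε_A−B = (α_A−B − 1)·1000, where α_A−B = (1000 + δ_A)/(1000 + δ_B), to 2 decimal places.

α_A−B = (1000 + -26.65) / (1000 + -51.49) = 973.35 / 948.51 = 1.026188
ε_A−B = (1.026188 − 1) × 1000 = 26.188‰
(The approximation ε ≈ δ_A − δ_B would give 24.84‰.)

26.19‰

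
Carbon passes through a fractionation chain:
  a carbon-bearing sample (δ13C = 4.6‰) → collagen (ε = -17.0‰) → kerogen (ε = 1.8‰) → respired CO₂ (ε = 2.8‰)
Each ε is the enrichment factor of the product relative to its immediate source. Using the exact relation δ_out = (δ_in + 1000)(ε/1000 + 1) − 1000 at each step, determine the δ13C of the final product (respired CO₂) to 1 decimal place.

-7.9‰

step 1: δ = (4.60 + 1000)·(-17.0/1000 + 1) − 1000 = -12.48‰
step 2: δ = (-12.48 + 1000)·(1.8/1000 + 1) − 1000 = -10.70‰
step 3: δ = (-10.70 + 1000)·(2.8/1000 + 1) − 1000 = -7.93‰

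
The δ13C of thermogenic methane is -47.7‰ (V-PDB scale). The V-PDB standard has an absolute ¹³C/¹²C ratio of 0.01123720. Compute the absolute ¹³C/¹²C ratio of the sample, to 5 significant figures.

R_sample = R_standard × (δ13C/1000 + 1)
R_sample = 0.01123720 × (-47.7/1000 + 1) = 0.01123720 × 0.952300
R_sample = 0.0107012

0.010701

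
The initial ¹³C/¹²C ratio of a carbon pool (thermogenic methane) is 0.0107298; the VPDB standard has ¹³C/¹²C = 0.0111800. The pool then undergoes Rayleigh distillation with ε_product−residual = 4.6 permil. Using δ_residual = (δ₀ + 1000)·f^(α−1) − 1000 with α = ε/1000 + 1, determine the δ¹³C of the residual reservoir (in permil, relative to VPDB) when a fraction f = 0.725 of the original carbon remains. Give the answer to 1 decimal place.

-41.7 permil

δ₀ = (0.0107298/0.0111800 − 1)×1000 = (0.959732 − 1)×1000 = -40.268 permil
α − 1 = ε/1000 = 0.0046
f^(α−1) = 0.725^(0.0046) = 0.998522
δ_res = (-40.268 + 1000) × 0.998522 − 1000 = 958.313 − 1000 = -41.69 permil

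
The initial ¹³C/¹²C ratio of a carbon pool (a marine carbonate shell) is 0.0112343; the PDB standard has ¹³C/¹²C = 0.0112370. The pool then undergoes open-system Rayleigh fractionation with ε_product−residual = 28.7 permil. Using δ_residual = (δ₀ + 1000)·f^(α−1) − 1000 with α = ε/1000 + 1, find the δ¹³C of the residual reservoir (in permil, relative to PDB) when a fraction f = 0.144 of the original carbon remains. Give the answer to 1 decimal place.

-54.3 permil

δ₀ = (0.0112343/0.0112370 − 1)×1000 = (0.999760 − 1)×1000 = -0.240 permil
α − 1 = ε/1000 = 0.0287
f^(α−1) = 0.144^(0.0287) = 0.945900
δ_res = (-0.240 + 1000) × 0.945900 − 1000 = 945.672 − 1000 = -54.33 permil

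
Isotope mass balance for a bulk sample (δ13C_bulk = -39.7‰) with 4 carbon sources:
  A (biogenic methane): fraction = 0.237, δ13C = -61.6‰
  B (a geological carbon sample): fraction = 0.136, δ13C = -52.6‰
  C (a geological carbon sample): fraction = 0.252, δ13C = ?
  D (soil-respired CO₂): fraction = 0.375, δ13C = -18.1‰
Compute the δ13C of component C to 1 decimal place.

-44.3‰

Isotope mass balance: δ_bulk = Σ fᵢ·δᵢ.
-39.7 = 0.237×(-61.6) + 0.136×(-52.6) + 0.252×δ_C + 0.375×(-18.1)
0.252·δ_C = -39.7 − (-28.540) = -11.160
δ_C = -11.160 / 0.252 = -44.28‰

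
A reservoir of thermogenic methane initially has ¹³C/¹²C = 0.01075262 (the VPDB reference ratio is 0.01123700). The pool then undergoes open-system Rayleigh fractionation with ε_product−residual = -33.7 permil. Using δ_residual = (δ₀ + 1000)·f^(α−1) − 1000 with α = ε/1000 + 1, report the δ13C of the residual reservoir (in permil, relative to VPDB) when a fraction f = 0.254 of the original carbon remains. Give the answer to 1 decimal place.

2.1 permil

δ₀ = (0.01075262/0.01123700 − 1)×1000 = (0.956894 − 1)×1000 = -43.106 permil
α − 1 = ε/1000 = -0.0337
f^(α−1) = 0.254^(-0.0337) = 1.047266
δ_res = (-43.106 + 1000) × 1.047266 − 1000 = 1002.123 − 1000 = 2.12 permil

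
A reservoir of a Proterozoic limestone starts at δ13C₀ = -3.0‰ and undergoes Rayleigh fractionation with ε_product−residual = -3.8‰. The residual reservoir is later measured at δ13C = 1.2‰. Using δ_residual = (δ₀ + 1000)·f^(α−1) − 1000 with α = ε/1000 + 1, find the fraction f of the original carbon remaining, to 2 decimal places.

α − 1 = ε/1000 = -0.0038
(δ_res + 1000)/(δ₀ + 1000) = (1.2 + 1000)/(-3.0 + 1000) = 1001.2/997.0 = 1.004213
f = 1.004213^(1/-0.0038) = exp(ln(1.004213)/-0.0038) = exp(0.00420/-0.0038)
f = exp(-1.1063) = 0.3308

0.33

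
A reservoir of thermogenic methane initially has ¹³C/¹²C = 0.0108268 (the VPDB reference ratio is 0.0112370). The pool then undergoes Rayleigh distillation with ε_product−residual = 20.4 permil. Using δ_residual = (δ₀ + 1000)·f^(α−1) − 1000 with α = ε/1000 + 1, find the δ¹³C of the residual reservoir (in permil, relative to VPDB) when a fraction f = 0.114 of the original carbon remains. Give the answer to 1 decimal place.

-78.3 permil

δ₀ = (0.0108268/0.0112370 − 1)×1000 = (0.963496 − 1)×1000 = -36.504 permil
α − 1 = ε/1000 = 0.0204
f^(α−1) = 0.114^(0.0204) = 0.956667
δ_res = (-36.504 + 1000) × 0.956667 − 1000 = 921.745 − 1000 = -78.26 permil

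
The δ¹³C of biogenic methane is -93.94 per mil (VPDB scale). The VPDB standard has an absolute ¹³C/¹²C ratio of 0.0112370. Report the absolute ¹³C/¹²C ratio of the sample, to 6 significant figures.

R_sample = R_standard × (δ¹³C/1000 + 1)
R_sample = 0.0112370 × (-93.94/1000 + 1) = 0.0112370 × 0.906060
R_sample = 0.0101814

0.0101814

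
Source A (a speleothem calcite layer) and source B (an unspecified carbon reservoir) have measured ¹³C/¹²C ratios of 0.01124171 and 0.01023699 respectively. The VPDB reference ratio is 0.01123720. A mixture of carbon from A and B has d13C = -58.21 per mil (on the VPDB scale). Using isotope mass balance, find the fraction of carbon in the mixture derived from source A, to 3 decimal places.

0.344

δ_A = (0.01124171/0.01123720 − 1)×1000 = (1.000401 − 1)×1000 = 0.401 per mil
δ_B = (0.01023699/0.01123720 − 1)×1000 = (0.910991 − 1)×1000 = -89.009 per mil
f_A = (δ_mix − δ_B)/(δ_A − δ_B) = (-58.21 − (-89.009))/(0.401 − (-89.009))
f_A = 30.799 / 89.410 = 0.3445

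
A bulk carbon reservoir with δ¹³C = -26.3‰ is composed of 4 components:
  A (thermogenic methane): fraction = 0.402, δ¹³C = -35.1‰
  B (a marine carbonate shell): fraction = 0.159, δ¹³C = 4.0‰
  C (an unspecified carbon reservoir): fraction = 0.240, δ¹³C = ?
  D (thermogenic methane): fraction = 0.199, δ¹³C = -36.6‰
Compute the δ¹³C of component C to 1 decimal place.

Isotope mass balance: δ_bulk = Σ fᵢ·δᵢ.
-26.3 = 0.402×(-35.1) + 0.159×(4.0) + 0.240×δ_C + 0.199×(-36.6)
0.240·δ_C = -26.3 − (-20.758) = -5.542
δ_C = -5.542 / 0.240 = -23.09‰

-23.1‰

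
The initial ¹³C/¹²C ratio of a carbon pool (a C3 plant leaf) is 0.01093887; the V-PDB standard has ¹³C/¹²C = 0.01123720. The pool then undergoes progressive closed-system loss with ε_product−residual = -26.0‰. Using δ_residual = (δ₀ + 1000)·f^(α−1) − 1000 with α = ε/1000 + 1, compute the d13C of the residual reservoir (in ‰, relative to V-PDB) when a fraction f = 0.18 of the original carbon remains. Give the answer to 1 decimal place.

17.8‰

δ₀ = (0.01093887/0.01123720 − 1)×1000 = (0.973452 − 1)×1000 = -26.548‰
α − 1 = ε/1000 = -0.0260
f^(α−1) = 0.18^(-0.0260) = 1.045594
δ_res = (-26.548 + 1000) × 1.045594 − 1000 = 1017.835 − 1000 = 17.83‰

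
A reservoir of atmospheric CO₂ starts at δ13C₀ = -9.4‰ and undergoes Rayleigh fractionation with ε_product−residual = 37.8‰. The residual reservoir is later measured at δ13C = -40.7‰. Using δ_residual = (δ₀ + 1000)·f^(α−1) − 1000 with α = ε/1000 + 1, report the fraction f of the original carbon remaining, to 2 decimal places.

α − 1 = ε/1000 = 0.0378
(δ_res + 1000)/(δ₀ + 1000) = (-40.7 + 1000)/(-9.4 + 1000) = 959.3/990.6 = 0.968403
f = 0.968403^(1/0.0378) = exp(ln(0.968403)/0.0378) = exp(-0.03211/0.0378)
f = exp(-0.8494) = 0.4277

0.43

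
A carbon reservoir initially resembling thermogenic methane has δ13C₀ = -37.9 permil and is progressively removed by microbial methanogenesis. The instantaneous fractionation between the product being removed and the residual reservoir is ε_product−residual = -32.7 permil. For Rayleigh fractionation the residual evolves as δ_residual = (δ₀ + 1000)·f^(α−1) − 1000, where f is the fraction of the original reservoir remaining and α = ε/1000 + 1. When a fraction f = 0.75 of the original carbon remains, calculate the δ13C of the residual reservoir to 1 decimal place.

Rayleigh residual: δ_res = (δ₀ + 1000)·f^(α−1) − 1000
α = ε/1000 + 1 = 0.96730, so α − 1 = -0.03270
f^(α−1) = 0.75^(-0.03270) = 1.009452
δ_res = (-37.9 + 1000) × 1.009452 − 1000 = 971.193 − 1000 = -28.81 permil

-28.8 permil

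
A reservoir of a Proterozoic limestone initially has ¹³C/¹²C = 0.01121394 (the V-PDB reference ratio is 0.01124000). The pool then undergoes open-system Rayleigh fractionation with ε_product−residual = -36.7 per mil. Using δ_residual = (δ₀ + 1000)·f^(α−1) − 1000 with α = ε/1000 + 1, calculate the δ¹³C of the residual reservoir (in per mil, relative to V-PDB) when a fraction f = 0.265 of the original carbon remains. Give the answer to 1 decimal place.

δ₀ = (0.01121394/0.01124000 − 1)×1000 = (0.997681 − 1)×1000 = -2.319 per mil
α − 1 = ε/1000 = -0.0367
f^(α−1) = 0.265^(-0.0367) = 1.049946
δ_res = (-2.319 + 1000) × 1.049946 − 1000 = 1047.511 − 1000 = 47.51 per mil

47.5 per mil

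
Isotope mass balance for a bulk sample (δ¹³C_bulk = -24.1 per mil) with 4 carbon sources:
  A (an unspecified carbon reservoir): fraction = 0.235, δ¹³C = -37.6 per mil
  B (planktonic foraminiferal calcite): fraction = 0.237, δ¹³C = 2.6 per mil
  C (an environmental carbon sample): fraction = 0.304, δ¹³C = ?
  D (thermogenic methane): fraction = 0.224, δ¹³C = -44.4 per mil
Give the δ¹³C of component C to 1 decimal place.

-19.5 per mil

Isotope mass balance: δ_bulk = Σ fᵢ·δᵢ.
-24.1 = 0.235×(-37.6) + 0.237×(2.6) + 0.304×δ_C + 0.224×(-44.4)
0.304·δ_C = -24.1 − (-18.165) = -5.935
δ_C = -5.935 / 0.304 = -19.52 per mil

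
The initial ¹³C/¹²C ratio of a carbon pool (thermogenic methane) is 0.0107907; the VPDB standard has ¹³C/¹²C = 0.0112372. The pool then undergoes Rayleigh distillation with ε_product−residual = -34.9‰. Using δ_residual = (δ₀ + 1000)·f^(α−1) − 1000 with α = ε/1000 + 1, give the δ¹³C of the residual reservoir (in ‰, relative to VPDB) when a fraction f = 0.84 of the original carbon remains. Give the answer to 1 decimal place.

-33.9‰

δ₀ = (0.0107907/0.0112372 − 1)×1000 = (0.960266 − 1)×1000 = -39.734‰
α − 1 = ε/1000 = -0.0349
f^(α−1) = 0.84^(-0.0349) = 1.006103
δ_res = (-39.734 + 1000) × 1.006103 − 1000 = 966.127 − 1000 = -33.87‰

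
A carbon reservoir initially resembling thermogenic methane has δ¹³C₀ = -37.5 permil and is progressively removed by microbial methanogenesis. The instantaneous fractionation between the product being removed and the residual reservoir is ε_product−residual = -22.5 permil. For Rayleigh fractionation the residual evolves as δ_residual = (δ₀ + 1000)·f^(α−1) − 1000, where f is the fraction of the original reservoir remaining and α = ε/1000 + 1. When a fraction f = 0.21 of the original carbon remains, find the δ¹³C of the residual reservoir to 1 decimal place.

Rayleigh residual: δ_res = (δ₀ + 1000)·f^(α−1) − 1000
α = ε/1000 + 1 = 0.97750, so α − 1 = -0.02250
f^(α−1) = 0.21^(-0.02250) = 1.035738
δ_res = (-37.5 + 1000) × 1.035738 − 1000 = 996.898 − 1000 = -3.10 permil

-3.1 permil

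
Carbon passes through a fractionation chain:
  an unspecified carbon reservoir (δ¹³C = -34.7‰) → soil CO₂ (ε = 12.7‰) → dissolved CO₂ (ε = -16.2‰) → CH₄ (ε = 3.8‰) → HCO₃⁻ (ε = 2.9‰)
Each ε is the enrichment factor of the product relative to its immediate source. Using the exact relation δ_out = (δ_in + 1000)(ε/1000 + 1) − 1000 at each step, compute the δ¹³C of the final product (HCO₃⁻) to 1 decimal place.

-31.8‰

step 1: δ = (-34.70 + 1000)·(12.7/1000 + 1) − 1000 = -22.44‰
step 2: δ = (-22.44 + 1000)·(-16.2/1000 + 1) − 1000 = -38.28‰
step 3: δ = (-38.28 + 1000)·(3.8/1000 + 1) − 1000 = -34.62‰
step 4: δ = (-34.62 + 1000)·(2.9/1000 + 1) − 1000 = -31.82‰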